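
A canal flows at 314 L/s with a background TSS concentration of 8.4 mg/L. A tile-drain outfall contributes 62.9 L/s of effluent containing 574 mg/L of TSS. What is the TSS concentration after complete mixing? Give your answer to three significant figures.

Mass balance: C = (314.0·8.400 + 62.90·574.0) / 376.9 = 38740/376.9 = 102.8 mg/L.

103 mg/L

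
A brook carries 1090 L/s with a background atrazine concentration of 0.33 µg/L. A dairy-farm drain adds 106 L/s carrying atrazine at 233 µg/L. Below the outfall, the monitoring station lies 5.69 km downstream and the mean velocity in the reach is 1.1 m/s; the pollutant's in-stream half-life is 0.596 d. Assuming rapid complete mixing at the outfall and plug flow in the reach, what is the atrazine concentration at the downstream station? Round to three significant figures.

19.5 µg/L

Mass balance: C = (1090·0.3300 + 106.0·233.0) / 1196 = 25060/1196 = 20.95 µg/L.
Travel time t = 5.69·1000 / 1.1 = 5173 s = 1.437 h.
Half-life 0.596 d → k = ln 2 / 0.596 = 1.163 d⁻¹.
After decay, C = 20.95 × e^(−kt) = 20.95 × 0.9327 = 19.54 µg/L.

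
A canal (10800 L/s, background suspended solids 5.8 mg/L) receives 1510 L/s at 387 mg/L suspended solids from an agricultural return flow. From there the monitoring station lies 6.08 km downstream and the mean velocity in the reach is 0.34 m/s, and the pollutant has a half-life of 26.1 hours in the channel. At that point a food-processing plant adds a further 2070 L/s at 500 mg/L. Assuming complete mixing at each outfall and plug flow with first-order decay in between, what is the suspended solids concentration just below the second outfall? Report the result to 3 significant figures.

111 mg/L

Mixed concentration C = ΣQC/ΣQ = (10800·5.800 + 1510·387.0) / 12310 = 647000/12310 = 52.56 mg/L; combined flow 12310 L/s.
Travel time t = 6.08·1000 / 0.34 = 17880 s = 4.967 h.
Half-life 26.1 h → k = ln 2 / 26.1 = 0.02656 h⁻¹ = 0.6374 d⁻¹.
Decay over the reach: 52.56·exp(−kt) = 52.56·0.8764 = 46.06 mg/L.
At the second outfall, C = (12310·46.06 + 2070·500.0) / (12310 + 2070) = 111.4 mg/L.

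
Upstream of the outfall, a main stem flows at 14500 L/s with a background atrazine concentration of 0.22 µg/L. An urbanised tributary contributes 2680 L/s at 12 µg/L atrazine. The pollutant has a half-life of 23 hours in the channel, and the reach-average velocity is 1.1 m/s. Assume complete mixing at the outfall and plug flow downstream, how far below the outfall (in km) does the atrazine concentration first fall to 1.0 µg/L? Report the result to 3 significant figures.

94.8 km

After mixing, C = (14500·0.2200 + 2680·12.00) / 17180 = 35350/17180 = 2.058 µg/L.
Half-life 23 h → k = ln 2 / 23 = 0.03014 h⁻¹ = 0.7233 d⁻¹.
Set 2.058·exp(−k·t) = 1.0 → t = ln(2.058/1.0)/k = 86190 s = 23.94 h.
Distance = v·t = 1.1·86190 = 94810 m = 94.81 km.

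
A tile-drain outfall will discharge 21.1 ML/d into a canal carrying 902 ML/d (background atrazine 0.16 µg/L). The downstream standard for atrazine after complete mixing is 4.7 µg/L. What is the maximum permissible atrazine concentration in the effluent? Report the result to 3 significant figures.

199 µg/L

At the limit, (Qr·Cr + Qe·Cₑ)/(Qr + Qe) = 4.7:
Cₑ = (923.1·4.7 − 902.0·0.1600) / 21.10 = 198.8 µg/L.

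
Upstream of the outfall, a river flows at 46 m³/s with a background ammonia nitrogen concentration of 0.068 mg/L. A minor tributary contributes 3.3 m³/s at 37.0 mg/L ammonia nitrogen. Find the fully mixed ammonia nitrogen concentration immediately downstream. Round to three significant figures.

2.54 mg/L

Mixed concentration C = ΣQC/ΣQ = (46.00·0.06800 + 3.300·37.00) / 49.30 = 125.2/49.30 = 2.540 mg/L.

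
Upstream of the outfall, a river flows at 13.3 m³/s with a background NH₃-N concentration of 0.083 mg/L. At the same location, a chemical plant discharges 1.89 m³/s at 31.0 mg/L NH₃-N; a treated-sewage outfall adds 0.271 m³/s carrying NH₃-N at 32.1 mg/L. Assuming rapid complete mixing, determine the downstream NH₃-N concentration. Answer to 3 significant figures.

After mixing, C = (13.30·0.08300 + 1.890·31.00 + 0.2710·32.10) / 15.46 = 68.39/15.46 = 4.424 mg/L.

4.42 mg/L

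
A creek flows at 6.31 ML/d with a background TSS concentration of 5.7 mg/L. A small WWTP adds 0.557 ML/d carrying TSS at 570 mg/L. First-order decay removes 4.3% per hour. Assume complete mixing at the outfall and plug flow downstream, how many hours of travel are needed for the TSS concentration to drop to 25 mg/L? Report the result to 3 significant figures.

16.4 h

After mixing, C = (6.310·5.700 + 0.5570·570.0) / 6.867 = 353.5/6.867 = 51.47 mg/L.
4.3%/h lost → k = −ln(1 − 0.043) = 0.04395 h⁻¹.
51.47·exp(−k·t) = 25 → t = ln(51.47/25)/k = 59150 s = 16.43 h.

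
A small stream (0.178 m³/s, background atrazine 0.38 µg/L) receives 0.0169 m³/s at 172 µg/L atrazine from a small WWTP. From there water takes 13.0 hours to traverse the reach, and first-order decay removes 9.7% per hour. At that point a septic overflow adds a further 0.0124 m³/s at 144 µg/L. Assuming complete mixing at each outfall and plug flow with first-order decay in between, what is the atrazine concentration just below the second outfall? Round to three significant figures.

12.4 µg/L

Mixed concentration C = ΣQC/ΣQ = (0.1780·0.3800 + 0.01690·172.0) / 0.1949 = 2.974/0.1949 = 15.26 µg/L; combined flow 0.1949 m³/s.
9.7%/h lost → k = −ln(1 − 0.097) = 0.1020 h⁻¹.
Applying C = C₀e^(−kt): 15.26 × 0.2654 = 4.051 µg/L.
Second outfall: C = (0.1949·4.051 + 0.01240·144.0)/0.2073 = 12.42 µg/L.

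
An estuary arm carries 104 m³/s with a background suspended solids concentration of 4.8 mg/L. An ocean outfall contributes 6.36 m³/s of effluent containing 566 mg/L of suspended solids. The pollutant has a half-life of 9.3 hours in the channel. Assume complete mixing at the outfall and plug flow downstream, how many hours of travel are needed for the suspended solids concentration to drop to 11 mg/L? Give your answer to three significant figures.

16.3 h

After mixing, C = (104.0·4.800 + 6.360·566.0) / 110.4 = 4099/110.4 = 37.14 mg/L.
Half-life 9.3 h → k = ln 2 / 9.3 = 0.07453 h⁻¹ = 1.789 d⁻¹.
37.14·exp(−k·t) = 11 → t = ln(37.14/11)/k = 58780 s = 16.33 h.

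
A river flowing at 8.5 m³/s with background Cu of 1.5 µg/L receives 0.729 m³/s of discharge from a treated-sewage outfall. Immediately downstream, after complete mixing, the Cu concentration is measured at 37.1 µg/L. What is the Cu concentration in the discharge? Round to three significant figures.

452 µg/L

Mass balance: 8.500·1.500 + 0.7290·Cₑ = 9.229·37.10
→ Cₑ = (9.229·37.10 − 8.500·1.500) / 0.7290 = 452.2 µg/L.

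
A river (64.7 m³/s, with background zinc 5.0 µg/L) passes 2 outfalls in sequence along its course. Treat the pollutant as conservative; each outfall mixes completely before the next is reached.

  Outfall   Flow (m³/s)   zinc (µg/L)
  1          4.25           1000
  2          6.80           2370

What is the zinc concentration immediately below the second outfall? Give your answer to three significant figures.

Below outfall 1: Q → 68.95 m³/s, C = (64.70·5.000 + 4.250·1000)/68.95 = 66.33 µg/L.
Below outfall 2: Q → 75.75 m³/s, C = (68.95·66.33 + 6.800·2370)/75.75 = 273.1 µg/L.

273 µg/L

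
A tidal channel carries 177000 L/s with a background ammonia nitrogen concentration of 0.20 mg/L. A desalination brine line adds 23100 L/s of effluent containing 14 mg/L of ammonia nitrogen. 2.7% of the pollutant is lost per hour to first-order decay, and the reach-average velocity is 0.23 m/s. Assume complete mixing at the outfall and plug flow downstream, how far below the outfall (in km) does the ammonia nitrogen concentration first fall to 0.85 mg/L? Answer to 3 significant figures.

22.6 km

Flow-weighted average: C = (177000·0.2000 + 23100·14.00) / 200100 = 358800/200100 = 1.793 mg/L.
2.7%/h lost → k = −ln(1 − 0.027) = 0.02737 h⁻¹.
Set 1.793·exp(−k·t) = 0.85 → t = ln(1.793/0.85)/k = 98180 s = 27.27 h.
Distance = v·t = 0.23·98180 = 22580 m = 22.58 km.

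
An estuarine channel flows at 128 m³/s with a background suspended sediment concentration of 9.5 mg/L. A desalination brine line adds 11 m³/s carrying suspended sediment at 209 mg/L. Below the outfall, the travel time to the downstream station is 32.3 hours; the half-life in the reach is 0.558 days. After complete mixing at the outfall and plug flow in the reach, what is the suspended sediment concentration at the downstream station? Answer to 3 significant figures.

4.75 mg/L

Mixed concentration C = ΣQC/ΣQ = (128.0·9.500 + 11.00·209.0) / 139.0 = 3515/139.0 = 25.29 mg/L.
Half-life 0.558 d → k = ln 2 / 0.558 = 1.242 d⁻¹.
First-order decay: C = 25.29·exp(−k·t) = 25.29·0.1879 = 4.752 mg/L.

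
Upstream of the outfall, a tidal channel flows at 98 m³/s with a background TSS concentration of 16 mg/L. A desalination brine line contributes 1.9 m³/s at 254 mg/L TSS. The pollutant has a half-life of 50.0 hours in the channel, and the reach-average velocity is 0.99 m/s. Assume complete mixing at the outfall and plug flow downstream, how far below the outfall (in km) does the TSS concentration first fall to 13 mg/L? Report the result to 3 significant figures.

Flow-weighted average: C = (98.00·16.00 + 1.900·254.0) / 99.90 = 2051/99.90 = 20.53 mg/L.
Half-life 50.0 h → k = ln 2 / 50.0 = 0.01386 h⁻¹ = 0.3327 d⁻¹.
Set 20.53·exp(−k·t) = 13 → t = ln(20.53/13)/k = 118600 s = 32.95 h.
Distance = v·t = 0.99·118600 = 117400 m = 117.4 km.

117 km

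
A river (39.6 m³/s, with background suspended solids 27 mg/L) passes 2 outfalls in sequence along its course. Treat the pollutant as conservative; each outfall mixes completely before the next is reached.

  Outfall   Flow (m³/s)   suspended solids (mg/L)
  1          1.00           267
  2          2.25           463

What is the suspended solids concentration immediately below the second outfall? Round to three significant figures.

55.5 mg/L

Outfall 1: combined Q = 40.60 m³/s; C = (39.60·27.00 + 1.000·267.0)/40.60 = 32.91 mg/L.
Outfall 2: combined Q = 42.85 m³/s; C = (40.60·32.91 + 2.250·463.0)/42.85 = 55.49 mg/L.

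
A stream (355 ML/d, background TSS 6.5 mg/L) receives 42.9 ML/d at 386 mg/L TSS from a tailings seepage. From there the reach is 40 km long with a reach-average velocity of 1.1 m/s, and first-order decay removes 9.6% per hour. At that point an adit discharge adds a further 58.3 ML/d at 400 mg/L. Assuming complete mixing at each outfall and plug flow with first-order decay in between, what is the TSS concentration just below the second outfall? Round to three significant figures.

Conservation of mass: C = (355.0·6.500 + 42.90·386.0) / 397.9 = 18870/397.9 = 47.42 mg/L; combined flow 397.9 ML/d.
Travel time t = 40·1000 / 1.1 = 36360 s = 10.10 h.
9.6%/h lost → k = −ln(1 − 0.096) = 0.1009 h⁻¹.
First-order decay: C = 47.42·exp(−k·t) = 47.42·0.3608 = 17.11 mg/L.
Second outfall: C = (397.9·17.11 + 58.30·400.0)/456.2 = 66.04 mg/L.

66.0 mg/L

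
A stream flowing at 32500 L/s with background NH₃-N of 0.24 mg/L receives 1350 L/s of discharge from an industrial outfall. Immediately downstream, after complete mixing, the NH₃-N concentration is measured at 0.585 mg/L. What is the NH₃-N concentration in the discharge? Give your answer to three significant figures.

8.89 mg/L

Mass balance: 32500·0.2400 + 1350·Cₑ = 33850·0.5850
→ Cₑ = (33850·0.5850 − 32500·0.2400) / 1350 = 8.891 mg/L.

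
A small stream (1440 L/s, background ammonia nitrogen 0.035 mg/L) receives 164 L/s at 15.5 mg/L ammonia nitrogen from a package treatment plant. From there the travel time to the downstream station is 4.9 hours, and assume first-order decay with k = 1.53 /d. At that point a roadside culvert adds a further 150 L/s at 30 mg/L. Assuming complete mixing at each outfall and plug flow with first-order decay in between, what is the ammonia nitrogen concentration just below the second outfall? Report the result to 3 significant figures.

Conservation of mass: C = (1440·0.03500 + 164.0·15.50) / 1604 = 2592/1604 = 1.616 mg/L; combined flow 1604 L/s.
After decay, C = 1.616 × e^(−kt) = 1.616 × 0.7317 = 1.183 mg/L.
At the second outfall, C = (1604·1.183 + 150.0·30.00) / (1604 + 150.0) = 3.647 mg/L.

3.65 mg/L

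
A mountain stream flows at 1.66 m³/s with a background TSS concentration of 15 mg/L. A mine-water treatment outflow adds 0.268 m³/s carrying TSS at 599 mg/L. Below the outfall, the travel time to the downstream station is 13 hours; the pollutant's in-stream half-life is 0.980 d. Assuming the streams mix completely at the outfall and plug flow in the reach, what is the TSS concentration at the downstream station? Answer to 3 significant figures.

65.6 mg/L

Conservation of mass: C = (1.660·15.00 + 0.2680·599.0) / 1.928 = 185.4/1.928 = 96.18 mg/L.
Half-life 0.980 d → k = ln 2 / 0.980 = 0.7073 d⁻¹.
After decay, C = 96.18 × e^(−kt) = 96.18 × 0.6817 = 65.57 mg/L.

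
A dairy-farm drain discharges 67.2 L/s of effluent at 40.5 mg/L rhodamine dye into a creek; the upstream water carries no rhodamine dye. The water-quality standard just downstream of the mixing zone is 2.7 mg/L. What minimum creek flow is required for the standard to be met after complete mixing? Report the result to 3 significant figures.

Set C_mix = 2.7: (Q·0 + 67.20·40.50) / (Q + 67.20) = 2.7
→ Q = 67.20·(40.50 − 2.7)/(2.7 − 0) = 940.8 L/s.

941 L/s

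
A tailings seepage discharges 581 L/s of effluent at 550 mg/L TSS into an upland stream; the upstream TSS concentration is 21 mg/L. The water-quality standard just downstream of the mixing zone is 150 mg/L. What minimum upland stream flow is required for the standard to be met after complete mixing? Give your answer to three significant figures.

1800 L/s

Set C_mix = 150: (Q·21.00 + 581.0·550.0) / (Q + 581.0) = 150
→ Q = 581.0·(550.0 − 150)/(150 − 21.00) = 1802 L/s.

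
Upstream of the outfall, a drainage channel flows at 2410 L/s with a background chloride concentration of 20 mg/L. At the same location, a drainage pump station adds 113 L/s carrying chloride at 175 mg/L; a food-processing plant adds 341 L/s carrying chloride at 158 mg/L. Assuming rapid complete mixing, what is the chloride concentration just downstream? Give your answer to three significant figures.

After mixing, C = (2410·20.00 + 113.0·175.0 + 341.0·158.0) / 2864 = 121900/2864 = 42.55 mg/L.

42.5 mg/L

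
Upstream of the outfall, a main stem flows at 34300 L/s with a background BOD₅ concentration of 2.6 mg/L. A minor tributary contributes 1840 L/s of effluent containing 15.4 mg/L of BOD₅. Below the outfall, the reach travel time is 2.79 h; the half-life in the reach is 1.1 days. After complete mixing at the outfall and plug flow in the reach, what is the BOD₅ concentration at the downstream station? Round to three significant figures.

Mixed concentration C = ΣQC/ΣQ = (34300·2.600 + 1840·15.40) / 36140 = 117500/36140 = 3.252 mg/L.
Half-life 1.1 d → k = ln 2 / 1.1 = 0.6301 d⁻¹.
Decay over the reach: 3.252·exp(−kt) = 3.252·0.9294 = 3.022 mg/L.

3.02 mg/L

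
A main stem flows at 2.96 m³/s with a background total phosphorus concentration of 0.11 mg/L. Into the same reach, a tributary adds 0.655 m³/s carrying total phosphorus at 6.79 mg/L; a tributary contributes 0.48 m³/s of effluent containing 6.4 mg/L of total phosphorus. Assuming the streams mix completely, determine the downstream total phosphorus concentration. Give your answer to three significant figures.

Mixed concentration C = ΣQC/ΣQ = (2.960·0.1100 + 0.6550·6.790 + 0.4800·6.400) / 4.095 = 7.845/4.095 = 1.916 mg/L.

1.92 mg/L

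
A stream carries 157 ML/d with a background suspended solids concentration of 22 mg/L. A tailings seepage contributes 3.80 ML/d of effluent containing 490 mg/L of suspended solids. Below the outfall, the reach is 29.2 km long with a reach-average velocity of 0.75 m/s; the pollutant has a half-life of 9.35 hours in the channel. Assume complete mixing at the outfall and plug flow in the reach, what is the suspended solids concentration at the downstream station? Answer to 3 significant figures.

14.8 mg/L

Conservation of mass: C = (157.0·22.00 + 3.800·490.0) / 160.8 = 5316/160.8 = 33.06 mg/L.
Travel time t = 29.2·1000 / 0.75 = 38930 s = 10.81 h.
Half-life 9.35 h → k = ln 2 / 9.35 = 0.07413 h⁻¹ = 1.779 d⁻¹.
First-order decay: C = 33.06·exp(−k·t) = 33.06·0.4485 = 14.83 mg/L.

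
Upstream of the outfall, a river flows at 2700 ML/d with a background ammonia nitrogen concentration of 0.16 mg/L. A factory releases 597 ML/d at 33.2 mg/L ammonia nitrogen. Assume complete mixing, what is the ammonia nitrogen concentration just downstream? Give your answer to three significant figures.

6.14 mg/L

Conservation of mass: C = (2700·0.1600 + 597.0·33.20) / 3297 = 20250/3297 = 6.143 mg/L.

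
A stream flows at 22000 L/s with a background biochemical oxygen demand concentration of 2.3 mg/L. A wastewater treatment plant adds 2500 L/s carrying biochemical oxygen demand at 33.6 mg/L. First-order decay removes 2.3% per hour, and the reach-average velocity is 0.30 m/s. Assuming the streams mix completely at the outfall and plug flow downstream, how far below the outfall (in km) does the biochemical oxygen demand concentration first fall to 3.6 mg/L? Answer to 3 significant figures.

Mixed concentration C = ΣQC/ΣQ = (22000·2.300 + 2500·33.60) / 24500 = 134600/24500 = 5.494 mg/L.
2.3%/h lost → k = −ln(1 − 0.023) = 0.02327 h⁻¹.
Set 5.494·exp(−k·t) = 3.6 → t = ln(5.494/3.6)/k = 65400 s = 18.17 h.
Distance = v·t = 0.30·65400 = 19620 m = 19.62 km.

19.6 km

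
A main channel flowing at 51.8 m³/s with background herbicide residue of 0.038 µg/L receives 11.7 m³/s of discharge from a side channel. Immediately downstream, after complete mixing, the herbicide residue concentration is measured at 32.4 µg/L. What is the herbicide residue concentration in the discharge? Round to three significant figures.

176 µg/L

Mass balance: 51.80·0.03800 + 11.70·Cₑ = 63.50·32.40
→ Cₑ = (63.50·32.40 − 51.80·0.03800) / 11.70 = 175.7 µg/L.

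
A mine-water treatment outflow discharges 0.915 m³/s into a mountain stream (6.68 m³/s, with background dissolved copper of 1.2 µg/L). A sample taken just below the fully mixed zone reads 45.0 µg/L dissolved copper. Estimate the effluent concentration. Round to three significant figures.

Mass balance: 6.680·1.200 + 0.9150·Cₑ = 7.595·45.00
→ Cₑ = (7.595·45.00 − 6.680·1.200) / 0.9150 = 364.8 µg/L.

365 µg/L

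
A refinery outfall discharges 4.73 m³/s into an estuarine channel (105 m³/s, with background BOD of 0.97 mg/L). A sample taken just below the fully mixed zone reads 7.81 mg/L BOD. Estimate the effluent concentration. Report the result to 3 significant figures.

160 mg/L

Mass balance: 105.0·0.9700 + 4.730·Cₑ = 109.7·7.810
→ Cₑ = (109.7·7.810 − 105.0·0.9700) / 4.730 = 159.6 mg/L.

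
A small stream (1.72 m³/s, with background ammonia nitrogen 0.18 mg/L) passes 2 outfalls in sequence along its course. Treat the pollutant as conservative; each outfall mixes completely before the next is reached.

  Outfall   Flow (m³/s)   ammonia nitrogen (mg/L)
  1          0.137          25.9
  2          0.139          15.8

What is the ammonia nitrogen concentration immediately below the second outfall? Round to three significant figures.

Below outfall 1: Q → 1.857 m³/s, C = (1.720·0.1800 + 0.1370·25.90)/1.857 = 2.077 mg/L.
Below outfall 2: Q → 1.996 m³/s, C = (1.857·2.077 + 0.1390·15.80)/1.996 = 3.033 mg/L.

3.03 mg/L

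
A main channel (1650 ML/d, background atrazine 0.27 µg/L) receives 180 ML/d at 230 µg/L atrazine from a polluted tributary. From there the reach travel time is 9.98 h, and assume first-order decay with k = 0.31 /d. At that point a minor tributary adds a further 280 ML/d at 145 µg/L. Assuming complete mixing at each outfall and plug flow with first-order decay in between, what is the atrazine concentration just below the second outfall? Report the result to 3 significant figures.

After mixing, C = (1650·0.2700 + 180.0·230.0) / 1830 = 41850/1830 = 22.87 µg/L; combined flow 1830 ML/d.
Decay over the reach: 22.87·exp(−kt) = 22.87·0.8791 = 20.10 µg/L.
At the second outfall, C = (1830·20.10 + 280.0·145.0) / (1830 + 280.0) = 36.68 µg/L.

36.7 µg/L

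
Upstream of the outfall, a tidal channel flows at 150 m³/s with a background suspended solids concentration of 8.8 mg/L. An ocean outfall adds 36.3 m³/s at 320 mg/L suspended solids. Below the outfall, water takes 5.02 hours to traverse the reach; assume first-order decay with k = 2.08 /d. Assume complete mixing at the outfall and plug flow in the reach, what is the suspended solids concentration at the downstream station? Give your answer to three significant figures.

Conservation of mass: C = (150.0·8.800 + 36.30·320.0) / 186.3 = 12940/186.3 = 69.44 mg/L.
First-order decay: C = 69.44·exp(−k·t) = 69.44·0.6472 = 44.94 mg/L.

44.9 mg/L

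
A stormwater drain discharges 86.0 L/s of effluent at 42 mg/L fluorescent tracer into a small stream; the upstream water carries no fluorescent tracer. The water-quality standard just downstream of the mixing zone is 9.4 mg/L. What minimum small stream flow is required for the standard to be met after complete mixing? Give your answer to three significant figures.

Set C_mix = 9.4: (Q·0 + 86.00·42.00) / (Q + 86.00) = 9.4
→ Q = 86.00·(42.00 − 9.4)/(9.4 − 0) = 298.3 L/s.

298 L/s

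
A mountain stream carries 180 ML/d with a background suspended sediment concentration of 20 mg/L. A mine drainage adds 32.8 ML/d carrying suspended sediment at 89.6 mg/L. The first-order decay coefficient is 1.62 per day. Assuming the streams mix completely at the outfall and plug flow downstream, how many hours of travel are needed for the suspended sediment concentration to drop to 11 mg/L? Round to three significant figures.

Conservation of mass: C = (180.0·20.00 + 32.80·89.60) / 212.8 = 6539/212.8 = 30.73 mg/L.
30.73·exp(−k·t) = 11 → t = ln(30.73/11)/k = 54790 s = 15.22 h.

15.2 h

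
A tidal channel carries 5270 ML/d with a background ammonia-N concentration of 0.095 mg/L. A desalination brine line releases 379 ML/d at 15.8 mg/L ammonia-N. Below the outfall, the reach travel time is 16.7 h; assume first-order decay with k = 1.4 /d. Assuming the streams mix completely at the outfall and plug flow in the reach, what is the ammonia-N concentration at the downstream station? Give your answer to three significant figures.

Mass balance: C = (5270·0.09500 + 379.0·15.80) / 5649 = 6489/5649 = 1.149 mg/L.
Decay over the reach: 1.149·exp(−kt) = 1.149·0.3775 = 0.4336 mg/L.

0.434 mg/L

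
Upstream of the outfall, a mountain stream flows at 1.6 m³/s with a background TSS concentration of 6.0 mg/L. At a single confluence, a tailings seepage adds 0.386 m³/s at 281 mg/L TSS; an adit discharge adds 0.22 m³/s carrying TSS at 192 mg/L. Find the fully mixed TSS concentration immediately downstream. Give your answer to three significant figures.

72.7 mg/L

Mass balance: C = (1.600·6.000 + 0.3860·281.0 + 0.2200·192.0) / 2.206 = 160.3/2.206 = 72.67 mg/L.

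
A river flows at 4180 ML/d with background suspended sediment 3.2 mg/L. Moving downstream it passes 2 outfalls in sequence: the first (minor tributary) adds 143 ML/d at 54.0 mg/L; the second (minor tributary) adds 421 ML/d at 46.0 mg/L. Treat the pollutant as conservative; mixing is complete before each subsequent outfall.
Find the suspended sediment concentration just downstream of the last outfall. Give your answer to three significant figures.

Outfall 1: combined Q = 4323 ML/d; C = (4180·3.200 + 143.0·54.00)/4323 = 4.880 mg/L.
Outfall 2: combined Q = 4744 ML/d; C = (4323·4.880 + 421.0·46.00)/4744 = 8.530 mg/L.

8.53 mg/L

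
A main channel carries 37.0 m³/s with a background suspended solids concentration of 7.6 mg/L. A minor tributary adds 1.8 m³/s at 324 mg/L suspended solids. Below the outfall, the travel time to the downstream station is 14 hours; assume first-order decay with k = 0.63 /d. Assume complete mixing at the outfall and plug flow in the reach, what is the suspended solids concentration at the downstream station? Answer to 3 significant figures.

15.4 mg/L

Flow-weighted average: C = (37.00·7.600 + 1.800·324.0) / 38.80 = 864.4/38.80 = 22.28 mg/L.
After decay, C = 22.28 × e^(−kt) = 22.28 × 0.6925 = 15.43 mg/L.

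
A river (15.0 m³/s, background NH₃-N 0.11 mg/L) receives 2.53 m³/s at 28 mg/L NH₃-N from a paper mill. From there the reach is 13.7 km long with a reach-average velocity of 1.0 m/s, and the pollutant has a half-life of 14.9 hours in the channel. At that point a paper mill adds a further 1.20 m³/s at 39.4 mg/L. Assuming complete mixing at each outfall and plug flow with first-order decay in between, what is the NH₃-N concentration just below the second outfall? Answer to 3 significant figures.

Conservation of mass: C = (15.00·0.1100 + 2.530·28.00) / 17.53 = 72.49/17.53 = 4.135 mg/L; combined flow 17.53 m³/s.
Travel time t = 13.7·1000 / 1.0 = 13700 s = 3.806 h.
Half-life 14.9 h → k = ln 2 / 14.9 = 0.04652 h⁻¹ = 1.116 d⁻¹.
First-order decay: C = 4.135·exp(−k·t) = 4.135·0.8378 = 3.464 mg/L.
Second outfall: C = (17.53·3.464 + 1.200·39.40)/18.73 = 5.767 mg/L.

5.77 mg/L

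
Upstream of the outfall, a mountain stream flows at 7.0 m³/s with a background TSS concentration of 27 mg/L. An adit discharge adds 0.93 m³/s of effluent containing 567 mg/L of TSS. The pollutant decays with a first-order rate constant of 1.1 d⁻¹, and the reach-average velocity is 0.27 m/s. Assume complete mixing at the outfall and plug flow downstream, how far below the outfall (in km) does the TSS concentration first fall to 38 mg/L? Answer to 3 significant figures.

After mixing, C = (7.000·27.00 + 0.9300·567.0) / 7.930 = 716.3/7.930 = 90.33 mg/L.
Set 90.33·exp(−k·t) = 38 → t = ln(90.33/38)/k = 68010 s = 18.89 h.
Distance = v·t = 0.27·68010 = 18360 m = 18.36 km.

18.4 km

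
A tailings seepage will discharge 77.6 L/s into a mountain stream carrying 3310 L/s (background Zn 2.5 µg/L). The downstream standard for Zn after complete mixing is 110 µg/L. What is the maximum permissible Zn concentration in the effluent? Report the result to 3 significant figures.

4700 µg/L

At the limit, (Qr·Cr + Qe·Cₑ)/(Qr + Qe) = 110:
Cₑ = (3388·110 − 3310·2.500) / 77.60 = 4695 µg/L.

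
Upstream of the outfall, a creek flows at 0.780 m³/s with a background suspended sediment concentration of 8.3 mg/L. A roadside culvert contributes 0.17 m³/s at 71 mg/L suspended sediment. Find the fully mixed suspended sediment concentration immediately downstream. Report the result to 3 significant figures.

After mixing, C = (0.7800·8.300 + 0.1700·71.00) / 0.9500 = 18.54/0.9500 = 19.52 mg/L.

19.5 mg/L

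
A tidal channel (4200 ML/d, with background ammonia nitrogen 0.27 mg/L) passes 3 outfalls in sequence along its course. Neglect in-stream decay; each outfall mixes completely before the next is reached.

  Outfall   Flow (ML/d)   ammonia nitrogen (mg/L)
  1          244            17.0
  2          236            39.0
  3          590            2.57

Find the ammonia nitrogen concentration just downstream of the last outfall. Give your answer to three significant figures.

Outfall 1: combined Q = 4444 ML/d; C = (4200·0.2700 + 244.0·17.00)/4444 = 1.189 mg/L.
Outfall 2: combined Q = 4680 ML/d; C = (4444·1.189 + 236.0·39.00)/4680 = 3.095 mg/L.
Outfall 3: combined Q = 5270 ML/d; C = (4680·3.095 + 590.0·2.570)/5270 = 3.036 mg/L.

3.04 mg/L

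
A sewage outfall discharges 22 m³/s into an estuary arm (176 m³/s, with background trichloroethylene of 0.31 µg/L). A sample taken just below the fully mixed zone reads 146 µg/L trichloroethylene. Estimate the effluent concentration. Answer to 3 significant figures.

1310 µg/L

Mass balance: 176.0·0.3100 + 22.00·Cₑ = 198.0·146.0
→ Cₑ = (198.0·146.0 − 176.0·0.3100) / 22.00 = 1312 µg/L.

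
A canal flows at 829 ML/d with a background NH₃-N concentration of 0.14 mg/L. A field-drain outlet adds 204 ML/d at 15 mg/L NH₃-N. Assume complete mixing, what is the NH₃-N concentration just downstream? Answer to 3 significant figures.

Conservation of mass: C = (829.0·0.1400 + 204.0·15.00) / 1033 = 3176/1033 = 3.075 mg/L.

3.07 mg/L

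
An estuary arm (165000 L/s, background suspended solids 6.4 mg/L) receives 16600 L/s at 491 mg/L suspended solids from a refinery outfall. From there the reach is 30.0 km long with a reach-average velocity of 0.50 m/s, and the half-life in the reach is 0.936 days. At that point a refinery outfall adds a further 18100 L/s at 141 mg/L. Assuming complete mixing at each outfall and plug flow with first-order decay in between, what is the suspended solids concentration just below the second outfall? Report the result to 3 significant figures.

40.3 mg/L

Mixed concentration C = ΣQC/ΣQ = (165000·6.400 + 16600·491.0) / 181600 = 9207000/181600 = 50.70 mg/L; combined flow 181600 L/s.
Travel time t = 30.0·1000 / 0.50 = 60000 s = 16.67 h.
Half-life 0.936 d → k = ln 2 / 0.936 = 0.7405 d⁻¹.
First-order decay: C = 50.70·exp(−k·t) = 50.70·0.5979 = 30.31 mg/L.
At the second outfall, C = (181600·30.31 + 18100·141.0) / (181600 + 18100) = 40.35 mg/L.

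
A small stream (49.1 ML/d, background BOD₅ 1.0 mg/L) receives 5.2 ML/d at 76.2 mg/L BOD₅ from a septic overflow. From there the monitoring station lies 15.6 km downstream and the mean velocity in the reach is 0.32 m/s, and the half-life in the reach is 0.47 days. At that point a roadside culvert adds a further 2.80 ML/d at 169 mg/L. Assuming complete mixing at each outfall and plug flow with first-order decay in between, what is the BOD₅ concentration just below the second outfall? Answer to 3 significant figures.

After mixing, C = (49.10·1.000 + 5.200·76.20) / 54.30 = 445.3/54.30 = 8.201 mg/L; combined flow 54.30 ML/d.
Travel time t = 15.6·1000 / 0.32 = 48750 s = 13.54 h.
Half-life 0.47 d → k = ln 2 / 0.47 = 1.475 d⁻¹.
First-order decay: C = 8.201·exp(−k·t) = 8.201·0.4351 = 3.569 mg/L.
At the second outfall, C = (54.30·3.569 + 2.800·169.0) / (54.30 + 2.800) = 11.68 mg/L.

11.7 mg/L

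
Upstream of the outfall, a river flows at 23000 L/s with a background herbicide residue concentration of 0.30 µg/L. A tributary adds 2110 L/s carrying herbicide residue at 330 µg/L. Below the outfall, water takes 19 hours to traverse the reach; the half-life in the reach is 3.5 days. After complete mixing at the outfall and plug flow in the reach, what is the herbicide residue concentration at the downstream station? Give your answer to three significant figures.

23.9 µg/L

Conservation of mass: C = (23000·0.3000 + 2110·330.0) / 25110 = 703200/25110 = 28.00 µg/L.
Half-life 3.5 d → k = ln 2 / 3.5 = 0.1980 d⁻¹.
Decay over the reach: 28.00·exp(−kt) = 28.00·0.8549 = 23.94 µg/L.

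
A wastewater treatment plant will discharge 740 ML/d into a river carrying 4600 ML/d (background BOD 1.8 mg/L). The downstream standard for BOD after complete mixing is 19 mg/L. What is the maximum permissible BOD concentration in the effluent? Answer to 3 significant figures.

126 mg/L

At the limit, (Qr·Cr + Qe·Cₑ)/(Qr + Qe) = 19:
Cₑ = (5340·19 − 4600·1.800) / 740.0 = 125.9 mg/L.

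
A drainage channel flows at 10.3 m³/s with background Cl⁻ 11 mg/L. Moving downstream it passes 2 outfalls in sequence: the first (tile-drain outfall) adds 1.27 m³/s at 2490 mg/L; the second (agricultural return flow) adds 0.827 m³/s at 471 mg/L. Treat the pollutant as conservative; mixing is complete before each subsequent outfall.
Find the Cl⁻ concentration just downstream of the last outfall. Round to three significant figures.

Outfall 1: combined Q = 11.57 m³/s; C = (10.30·11.00 + 1.270·2490)/11.57 = 283.1 mg/L.
Outfall 2: combined Q = 12.40 m³/s; C = (11.57·283.1 + 0.8270·471.0)/12.40 = 295.6 mg/L.

296 mg/L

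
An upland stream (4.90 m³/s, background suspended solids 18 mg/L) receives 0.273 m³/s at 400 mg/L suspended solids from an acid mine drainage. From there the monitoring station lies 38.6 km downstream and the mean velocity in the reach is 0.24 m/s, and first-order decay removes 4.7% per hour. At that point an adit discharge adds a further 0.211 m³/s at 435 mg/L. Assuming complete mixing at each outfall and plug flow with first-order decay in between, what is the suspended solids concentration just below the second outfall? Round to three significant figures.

Mixed concentration C = ΣQC/ΣQ = (4.900·18.00 + 0.2730·400.0) / 5.173 = 197.4/5.173 = 38.16 mg/L; combined flow 5.173 m³/s.
Travel time t = 38.6·1000 / 0.24 = 160800 s = 44.68 h.
4.7%/h lost → k = −ln(1 − 0.047) = 0.04814 h⁻¹.
Applying C = C₀e^(−kt): 38.16 × 0.1164 = 4.442 mg/L.
At the second outfall, C = (5.173·4.442 + 0.2110·435.0) / (5.173 + 0.2110) = 21.32 mg/L.

21.3 mg/L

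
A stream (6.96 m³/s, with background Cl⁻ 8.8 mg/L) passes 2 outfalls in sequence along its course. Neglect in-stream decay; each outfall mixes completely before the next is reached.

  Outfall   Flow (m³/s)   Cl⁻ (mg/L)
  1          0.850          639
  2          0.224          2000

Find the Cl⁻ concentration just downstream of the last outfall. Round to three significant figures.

131 mg/L

Below outfall 1: Q → 7.810 m³/s, C = (6.960·8.800 + 0.8500·639.0)/7.810 = 77.39 mg/L.
Below outfall 2: Q → 8.034 m³/s, C = (7.810·77.39 + 0.2240·2000)/8.034 = 131.0 mg/L.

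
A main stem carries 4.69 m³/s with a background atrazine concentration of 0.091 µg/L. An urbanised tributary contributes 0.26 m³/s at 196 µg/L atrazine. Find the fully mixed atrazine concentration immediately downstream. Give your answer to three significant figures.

Flow-weighted average: C = (4.690·0.09100 + 0.2600·196.0) / 4.950 = 51.39/4.950 = 10.38 µg/L.

10.4 µg/L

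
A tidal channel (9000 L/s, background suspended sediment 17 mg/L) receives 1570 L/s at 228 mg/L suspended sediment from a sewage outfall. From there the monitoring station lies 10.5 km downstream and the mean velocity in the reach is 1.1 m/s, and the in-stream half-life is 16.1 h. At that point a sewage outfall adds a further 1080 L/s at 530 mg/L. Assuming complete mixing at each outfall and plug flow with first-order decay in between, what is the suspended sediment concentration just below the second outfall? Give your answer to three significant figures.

88.3 mg/L

Conservation of mass: C = (9000·17.00 + 1570·228.0) / 10570 = 511000/10570 = 48.34 mg/L; combined flow 10570 L/s.
Travel time t = 10.5·1000 / 1.1 = 9545 s = 2.652 h.
Half-life 16.1 h → k = ln 2 / 16.1 = 0.04305 h⁻¹ = 1.033 d⁻¹.
First-order decay: C = 48.34·exp(−k·t) = 48.34·0.8921 = 43.13 mg/L.
Second outfall: C = (10570·43.13 + 1080·530.0)/11650 = 88.26 mg/L.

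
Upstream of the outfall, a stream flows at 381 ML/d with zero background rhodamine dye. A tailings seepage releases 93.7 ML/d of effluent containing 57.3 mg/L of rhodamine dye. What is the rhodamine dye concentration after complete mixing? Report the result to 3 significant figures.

11.3 mg/L

After mixing, C = (381.0·0 + 93.70·57.30) / 474.7 = 5369/474.7 = 11.31 mg/L.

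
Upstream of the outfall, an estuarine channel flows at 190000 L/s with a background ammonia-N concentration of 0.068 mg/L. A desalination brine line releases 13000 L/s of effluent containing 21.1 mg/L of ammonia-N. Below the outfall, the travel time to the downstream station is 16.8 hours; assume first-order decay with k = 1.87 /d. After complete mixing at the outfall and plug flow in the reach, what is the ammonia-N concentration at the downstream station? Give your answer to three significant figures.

Conservation of mass: C = (190000·0.06800 + 13000·21.10) / 203000 = 287200/203000 = 1.415 mg/L.
After decay, C = 1.415 × e^(−kt) = 1.415 × 0.2701 = 0.3821 mg/L.

0.382 mg/L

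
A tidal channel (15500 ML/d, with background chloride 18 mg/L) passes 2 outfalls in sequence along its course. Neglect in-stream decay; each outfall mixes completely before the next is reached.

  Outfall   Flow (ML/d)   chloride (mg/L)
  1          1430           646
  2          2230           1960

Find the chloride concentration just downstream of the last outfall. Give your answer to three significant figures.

Outfall 1: combined Q = 16930 ML/d; C = (15500·18.00 + 1430·646.0)/16930 = 71.04 mg/L.
Outfall 2: combined Q = 19160 ML/d; C = (16930·71.04 + 2230·1960)/19160 = 290.9 mg/L.

291 mg/L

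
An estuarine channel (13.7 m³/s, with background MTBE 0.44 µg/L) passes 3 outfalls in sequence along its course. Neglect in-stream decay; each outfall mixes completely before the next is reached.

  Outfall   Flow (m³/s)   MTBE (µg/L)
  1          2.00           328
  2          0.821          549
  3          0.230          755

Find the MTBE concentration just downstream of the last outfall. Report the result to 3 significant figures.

Below outfall 1: Q → 15.70 m³/s, C = (13.70·0.4400 + 2.000·328.0)/15.70 = 42.17 µg/L.
Below outfall 2: Q → 16.52 m³/s, C = (15.70·42.17 + 0.8210·549.0)/16.52 = 67.35 µg/L.
Below outfall 3: Q → 16.75 m³/s, C = (16.52·67.35 + 0.2300·755.0)/16.75 = 76.80 µg/L.

76.8 µg/L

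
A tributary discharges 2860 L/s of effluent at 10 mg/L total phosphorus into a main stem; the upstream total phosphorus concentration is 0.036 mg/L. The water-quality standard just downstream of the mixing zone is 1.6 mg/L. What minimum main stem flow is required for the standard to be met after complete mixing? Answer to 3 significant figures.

Set C_mix = 1.6: (Q·0.03600 + 2860·10.00) / (Q + 2860) = 1.6
→ Q = 2860·(10.00 − 1.6)/(1.6 − 0.03600) = 15360 L/s.

15400 L/s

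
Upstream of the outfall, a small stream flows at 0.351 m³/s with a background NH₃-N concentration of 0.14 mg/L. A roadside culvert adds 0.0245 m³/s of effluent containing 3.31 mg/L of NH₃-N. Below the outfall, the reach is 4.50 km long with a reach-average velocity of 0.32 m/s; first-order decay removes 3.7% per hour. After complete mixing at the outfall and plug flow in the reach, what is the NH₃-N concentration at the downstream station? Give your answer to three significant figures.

0.299 mg/L

Mixed concentration C = ΣQC/ΣQ = (0.3510·0.1400 + 0.02450·3.310) / 0.3755 = 0.1302/0.3755 = 0.3468 mg/L.
Travel time t = 4.50·1000 / 0.32 = 14060 s = 3.906 h.
3.7%/h lost → k = −ln(1 − 0.037) = 0.03770 h⁻¹.
Applying C = C₀e^(−kt): 0.3468 × 0.8631 = 0.2993 mg/L.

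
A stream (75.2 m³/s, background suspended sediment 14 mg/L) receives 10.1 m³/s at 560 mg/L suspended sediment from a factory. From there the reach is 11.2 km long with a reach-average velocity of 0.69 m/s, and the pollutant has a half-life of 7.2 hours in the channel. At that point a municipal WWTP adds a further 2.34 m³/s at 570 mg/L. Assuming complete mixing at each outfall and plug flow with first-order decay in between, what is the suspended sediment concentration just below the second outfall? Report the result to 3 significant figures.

Mass balance: C = (75.20·14.00 + 10.10·560.0) / 85.30 = 6709/85.30 = 78.65 mg/L; combined flow 85.30 m³/s.
Travel time t = 11.2·1000 / 0.69 = 16230 s = 4.509 h.
Half-life 7.2 h → k = ln 2 / 7.2 = 0.09627 h⁻¹ = 2.310 d⁻¹.
Decay over the reach: 78.65·exp(−kt) = 78.65·0.6479 = 50.95 mg/L.
At the second outfall, C = (85.30·50.95 + 2.340·570.0) / (85.30 + 2.340) = 64.81 mg/L.

64.8 mg/L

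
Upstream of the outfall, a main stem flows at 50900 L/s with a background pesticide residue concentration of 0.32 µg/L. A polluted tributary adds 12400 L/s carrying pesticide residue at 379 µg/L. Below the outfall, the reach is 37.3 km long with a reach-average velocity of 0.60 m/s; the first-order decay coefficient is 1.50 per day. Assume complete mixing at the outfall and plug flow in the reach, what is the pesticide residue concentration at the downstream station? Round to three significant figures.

25.3 µg/L

After mixing, C = (50900·0.3200 + 12400·379.0) / 63300 = 4716000/63300 = 74.50 µg/L.
Travel time t = 37.3·1000 / 0.60 = 62170 s = 17.27 h.
Decay over the reach: 74.50·exp(−kt) = 74.50·0.3398 = 25.32 µg/L.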